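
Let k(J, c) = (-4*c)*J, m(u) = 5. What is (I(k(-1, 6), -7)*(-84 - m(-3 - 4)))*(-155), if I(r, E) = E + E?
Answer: -193130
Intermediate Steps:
k(J, c) = -4*J*c
I(r, E) = 2*E
(I(k(-1, 6), -7)*(-84 - m(-3 - 4)))*(-155) = ((2*(-7))*(-84 - 1*5))*(-155) = -14*(-84 - 5)*(-155) = -14*(-89)*(-155) = 1246*(-155) = -193130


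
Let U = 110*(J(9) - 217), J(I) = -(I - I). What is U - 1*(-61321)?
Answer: 37451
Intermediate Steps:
J(I) = 0 (J(I) = -1*0 = 0)
U = -23870 (U = 110*(0 - 217) = 110*(-217) = -23870)
U - 1*(-61321) = -23870 - 1*(-61321) = -23870 + 61321 = 37451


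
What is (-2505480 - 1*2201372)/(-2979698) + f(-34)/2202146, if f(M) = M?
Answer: 152427558745/96496029881 ≈ 1.5796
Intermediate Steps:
(-2505480 - 1*2201372)/(-2979698) + f(-34)/2202146 = (-2505480 - 1*2201372)/(-2979698) - 34/2202146 = (-2505480 - 2201372)*(-1/2979698) - 34*1/2202146 = -4706852*(-1/2979698) - 1/64769 = 2353426/1489849 - 1/64769 = 152427558745/96496029881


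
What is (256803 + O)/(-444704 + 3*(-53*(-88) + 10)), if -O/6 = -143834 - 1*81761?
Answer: -1610373/430682 ≈ -3.7391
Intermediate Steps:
O = 1353570 (O = -6*(-143834 - 1*81761) = -6*(-143834 - 81761) = -6*(-225595) = 1353570)
(256803 + O)/(-444704 + 3*(-53*(-88) + 10)) = (256803 + 1353570)/(-444704 + 3*(-53*(-88) + 10)) = 1610373/(-444704 + 3*(4664 + 10)) = 1610373/(-444704 + 3*4674) = 1610373/(-444704 + 14022) = 1610373/(-430682) = 1610373*(-1/430682) = -1610373/430682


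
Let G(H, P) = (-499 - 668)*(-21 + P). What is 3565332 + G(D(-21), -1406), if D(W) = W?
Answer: 5230641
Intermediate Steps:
G(H, P) = 24507 - 1167*P (G(H, P) = -1167*(-21 + P) = 24507 - 1167*P)
3565332 + G(D(-21), -1406) = 3565332 + (24507 - 1167*(-1406)) = 3565332 + (24507 + 1640802) = 3565332 + 1665309 = 5230641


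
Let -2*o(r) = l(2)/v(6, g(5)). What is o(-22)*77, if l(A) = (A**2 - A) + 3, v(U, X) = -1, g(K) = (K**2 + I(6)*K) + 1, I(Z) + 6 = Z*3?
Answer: 385/2 ≈ 192.50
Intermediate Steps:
I(Z) = -6 + 3*Z (I(Z) = -6 + Z*3 = -6 + 3*Z)
g(K) = 1 + K**2 + 12*K (g(K) = (K**2 + (-6 + 3*6)*K) + 1 = (K**2 + (-6 + 18)*K) + 1 = (K**2 + 12*K) + 1 = 1 + K**2 + 12*K)
l(A) = 3 + A**2 - A
o(r) = 5/2 (o(r) = -(3 + 2**2 - 1*2)/(2*(-1)) = -(3 + 4 - 2)*(-1)/2 = -5*(-1)/2 = -1/2*(-5) = 5/2)
o(-22)*77 = (5/2)*77 = 385/2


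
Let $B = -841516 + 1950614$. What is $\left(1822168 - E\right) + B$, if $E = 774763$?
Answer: $2156503$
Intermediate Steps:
$B = 1109098$
$\left(1822168 - E\right) + B = \left(1822168 - 774763\right) + 1109098 = 1047405 + 1109098 = 2156503$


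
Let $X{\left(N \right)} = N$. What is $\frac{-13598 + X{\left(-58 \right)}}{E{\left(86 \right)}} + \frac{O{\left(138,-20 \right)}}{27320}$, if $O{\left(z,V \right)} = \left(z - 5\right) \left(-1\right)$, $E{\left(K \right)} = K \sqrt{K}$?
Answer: $- \frac{133}{27320} - \frac{3414 \sqrt{86}}{1849} \approx -17.128$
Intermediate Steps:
$E{\left(K \right)} = K^{\frac{3}{2}}$
$O{\left(z,V \right)} = 5 - z$ ($O{\left(z,V \right)} = \left(-5 + z\right) \left(-1\right) = 5 - z$)
$\frac{-13598 + X{\left(-58 \right)}}{E{\left(86 \right)}} + \frac{O{\left(138,-20 \right)}}{27320} = \frac{-13598 - 58}{86^{\frac{3}{2}}} + \frac{5 - 138}{27320} = - \frac{13656}{86 \sqrt{86}} + \left(5 - 138\right) \frac{1}{27320} = - 13656 \frac{\sqrt{86}}{7396} - \frac{133}{27320} = - \frac{3414 \sqrt{86}}{1849} - \frac{133}{27320} = - \frac{133}{27320} - \frac{3414 \sqrt{86}}{1849}$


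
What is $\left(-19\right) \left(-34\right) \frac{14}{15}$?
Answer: $\frac{9044}{15} \approx 602.93$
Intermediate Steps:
$\left(-19\right) \left(-34\right) \frac{14}{15} = 646 \cdot 14 \cdot \frac{1}{15} = 646 \cdot \frac{14}{15} = \frac{9044}{15}$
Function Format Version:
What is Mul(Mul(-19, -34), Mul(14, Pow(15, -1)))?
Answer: Rational(9044, 15) ≈ 602.93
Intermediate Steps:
Mul(Mul(-19, -34), Mul(14, Pow(15, -1))) = Mul(646, Mul(14, Rational(1, 15))) = Mul(646, Rational(14, 15)) = Rational(9044, 15)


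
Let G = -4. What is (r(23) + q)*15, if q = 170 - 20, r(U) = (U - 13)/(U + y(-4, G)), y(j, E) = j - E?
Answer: 51900/23 ≈ 2256.5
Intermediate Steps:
r(U) = (-13 + U)/U (r(U) = (U - 13)/(U + (-4 - 1*(-4))) = (-13 + U)/(U + (-4 + 4)) = (-13 + U)/(U + 0) = (-13 + U)/U)
q = 150
(r(23) + q)*15 = ((-13 + 23)/23 + 150)*15 = ((1/23)*10 + 150)*15 = (10/23 + 150)*15 = (3460/23)*15 = 51900/23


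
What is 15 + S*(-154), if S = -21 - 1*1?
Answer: 3403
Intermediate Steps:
S = -22 (S = -21 - 1 = -22)
15 + S*(-154) = 15 - 22*(-154) = 15 + 3388 = 3403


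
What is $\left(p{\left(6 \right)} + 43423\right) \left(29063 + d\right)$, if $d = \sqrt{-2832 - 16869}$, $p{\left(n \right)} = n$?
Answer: $1262177027 + 130287 i \sqrt{2189} \approx 1.2622 \cdot 10^{9} + 6.0957 \cdot 10^{6} i$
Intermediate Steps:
$d = 3 i \sqrt{2189}$ ($d = \sqrt{-19701} = 3 i \sqrt{2189} \approx 140.36 i$)
$\left(p{\left(6 \right)} + 43423\right) \left(29063 + d\right) = \left(6 + 43423\right) \left(29063 + 3 i \sqrt{2189}\right) = 43429 \left(29063 + 3 i \sqrt{2189}\right) = 1262177027 + 130287 i \sqrt{2189}$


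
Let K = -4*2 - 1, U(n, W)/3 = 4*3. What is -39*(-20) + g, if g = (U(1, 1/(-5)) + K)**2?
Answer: 1509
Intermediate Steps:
U(n, W) = 36 (U(n, W) = 3*(4*3) = 3*12 = 36)
K = -9 (K = -8 - 1 = -9)
g = 729 (g = (36 - 9)**2 = 27**2 = 729)
-39*(-20) + g = -39*(-20) + 729 = 780 + 729 = 1509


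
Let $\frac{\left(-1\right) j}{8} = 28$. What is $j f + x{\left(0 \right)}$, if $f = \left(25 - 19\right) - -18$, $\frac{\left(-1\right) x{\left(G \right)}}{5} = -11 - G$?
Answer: $-5321$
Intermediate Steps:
$x{\left(G \right)} = 55 + 5 G$ ($x{\left(G \right)} = - 5 \left(-11 - G\right) = 55 + 5 G$)
$j = -224$ ($j = \left(-8\right) 28 = -224$)
$f = 24$ ($f = 6 + 18 = 24$)
$j f + x{\left(0 \right)} = \left(-224\right) 24 + \left(55 + 5 \cdot 0\right) = -5376 + \left(55 + 0\right) = -5376 + 55 = -5321$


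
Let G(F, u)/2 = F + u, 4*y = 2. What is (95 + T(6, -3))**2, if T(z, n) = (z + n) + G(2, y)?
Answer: 10609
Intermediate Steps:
y = 1/2 (y = (1/4)*2 = 1/2 ≈ 0.50000)
G(F, u) = 2*F + 2*u (G(F, u) = 2*(F + u) = 2*F + 2*u)
T(z, n) = 5 + n + z (T(z, n) = (z + n) + (2*2 + 2*(1/2)) = (n + z) + (4 + 1) = (n + z) + 5 = 5 + n + z)
(95 + T(6, -3))**2 = (95 + (5 - 3 + 6))**2 = (95 + 8)**2 = 103**2 = 10609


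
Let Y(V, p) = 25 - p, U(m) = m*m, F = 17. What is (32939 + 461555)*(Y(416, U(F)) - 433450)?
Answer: -214468970716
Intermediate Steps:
U(m) = m²
(32939 + 461555)*(Y(416, U(F)) - 433450) = (32939 + 461555)*((25 - 1*17²) - 433450) = 494494*((25 - 1*289) - 433450) = 494494*((25 - 289) - 433450) = 494494*(-264 - 433450) = 494494*(-433714) = -214468970716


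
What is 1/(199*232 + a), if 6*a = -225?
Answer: 2/92261 ≈ 2.1678e-5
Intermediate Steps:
a = -75/2 (a = (⅙)*(-225) = -75/2 ≈ -37.500)
1/(199*232 + a) = 1/(199*232 - 75/2) = 1/(46168 - 75/2) = 1/(92261/2) = 2/92261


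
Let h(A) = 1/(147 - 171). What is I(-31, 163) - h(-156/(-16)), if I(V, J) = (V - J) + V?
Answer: -5399/24 ≈ -224.96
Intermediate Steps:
I(V, J) = -J + 2*V
h(A) = -1/24 (h(A) = 1/(-24) = -1/24)
I(-31, 163) - h(-156/(-16)) = (-1*163 + 2*(-31)) - 1*(-1/24) = (-163 - 62) + 1/24 = -225 + 1/24 = -5399/24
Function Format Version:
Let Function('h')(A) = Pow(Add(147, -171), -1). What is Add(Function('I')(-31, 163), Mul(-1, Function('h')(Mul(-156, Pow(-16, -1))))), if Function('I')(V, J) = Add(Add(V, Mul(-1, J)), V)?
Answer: Rational(-5399, 24) ≈ -224.96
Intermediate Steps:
Function('I')(V, J) = Add(Mul(-1, J), Mul(2, V))
Function('h')(A) = Rational(-1, 24) (Function('h')(A) = Pow(-24, -1) = Rational(-1, 24))
Add(Function('I')(-31, 163), Mul(-1, Function('h')(Mul(-156, Pow(-16, -1))))) = Add(Add(Mul(-1, 163), Mul(2, -31)), Mul(-1, Rational(-1, 24))) = Add(Add(-163, -62), Rational(1, 24)) = Add(-225, Rational(1, 24)) = Rational(-5399, 24)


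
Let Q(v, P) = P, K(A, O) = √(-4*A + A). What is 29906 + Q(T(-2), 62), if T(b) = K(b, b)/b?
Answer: 29968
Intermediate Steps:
K(A, O) = √3*√(-A) (K(A, O) = √(-3*A) = √3*√(-A))
T(b) = √3*√(-b)/b (T(b) = (√3*√(-b))/b = √3*√(-b)/b)
29906 + Q(T(-2), 62) = 29906 + 62 = 29968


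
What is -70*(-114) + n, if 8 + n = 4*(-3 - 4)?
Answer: 7944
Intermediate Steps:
n = -36 (n = -8 + 4*(-3 - 4) = -8 + 4*(-7) = -8 - 28 = -36)
-70*(-114) + n = -70*(-114) - 36 = 7980 - 36 = 7944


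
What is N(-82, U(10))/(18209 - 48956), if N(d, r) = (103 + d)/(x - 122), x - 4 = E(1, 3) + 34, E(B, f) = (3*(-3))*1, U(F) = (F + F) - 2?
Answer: 7/953157 ≈ 7.3440e-6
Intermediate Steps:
U(F) = -2 + 2*F (U(F) = 2*F - 2 = -2 + 2*F)
E(B, f) = -9 (E(B, f) = -9*1 = -9)
x = 29 (x = 4 + (-9 + 34) = 4 + 25 = 29)
N(d, r) = -103/93 - d/93 (N(d, r) = (103 + d)/(29 - 122) = (103 + d)/(-93) = (103 + d)*(-1/93) = -103/93 - d/93)
N(-82, U(10))/(18209 - 48956) = (-103/93 - 1/93*(-82))/(18209 - 48956) = (-103/93 + 82/93)/(-30747) = -7/31*(-1/30747) = 7/953157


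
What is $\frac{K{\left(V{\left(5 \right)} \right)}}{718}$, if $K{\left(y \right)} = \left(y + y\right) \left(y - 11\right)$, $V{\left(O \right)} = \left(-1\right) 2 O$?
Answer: $\frac{210}{359} \approx 0.58496$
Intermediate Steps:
$V{\left(O \right)} = - 2 O$
$K{\left(y \right)} = 2 y \left(-11 + y\right)$
$\frac{K{\left(V{\left(5 \right)} \right)}}{718} = \frac{2 \left(\left(-2\right) 5\right) \left(-11 - 10\right)}{718} = 2 \left(-10\right) \left(-11 - 10\right) \frac{1}{718} = 2 \left(-10\right) \left(-21\right) \frac{1}{718} = 420 \cdot \frac{1}{718} = \frac{210}{359}$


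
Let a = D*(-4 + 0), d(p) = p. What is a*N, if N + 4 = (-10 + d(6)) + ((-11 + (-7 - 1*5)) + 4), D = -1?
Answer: -108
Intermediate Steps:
a = 4 (a = -(-4 + 0) = -1*(-4) = 4)
N = -27 (N = -4 + ((-10 + 6) + ((-11 + (-7 - 1*5)) + 4)) = -4 + (-4 + ((-11 + (-7 - 5)) + 4)) = -4 + (-4 + ((-11 - 12) + 4)) = -4 + (-4 + (-23 + 4)) = -4 + (-4 - 19) = -4 - 23 = -27)
a*N = 4*(-27) = -108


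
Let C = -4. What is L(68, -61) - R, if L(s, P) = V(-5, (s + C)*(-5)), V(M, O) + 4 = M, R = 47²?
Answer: -2218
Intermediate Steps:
R = 2209
V(M, O) = -4 + M
L(s, P) = -9 (L(s, P) = -4 - 5 = -9)
L(68, -61) - R = -9 - 1*2209 = -9 - 2209 = -2218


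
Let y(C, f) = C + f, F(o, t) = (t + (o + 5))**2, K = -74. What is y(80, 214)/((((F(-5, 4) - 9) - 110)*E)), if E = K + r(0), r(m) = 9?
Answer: 294/6695 ≈ 0.043913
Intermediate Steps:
F(o, t) = (5 + o + t)**2 (F(o, t) = (t + (5 + o))**2 = (5 + o + t)**2)
E = -65 (E = -74 + 9 = -65)
y(80, 214)/((((F(-5, 4) - 9) - 110)*E)) = (80 + 214)/(((((5 - 5 + 4)**2 - 9) - 110)*(-65))) = 294/((((4**2 - 9) - 110)*(-65))) = 294/((((16 - 9) - 110)*(-65))) = 294/(((7 - 110)*(-65))) = 294/((-103*(-65))) = 294/6695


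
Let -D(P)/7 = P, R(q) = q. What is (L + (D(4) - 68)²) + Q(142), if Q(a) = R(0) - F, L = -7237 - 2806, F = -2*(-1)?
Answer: -829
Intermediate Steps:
F = 2
D(P) = -7*P
L = -10043
Q(a) = -2 (Q(a) = 0 - 1*2 = 0 - 2 = -2)
(L + (D(4) - 68)²) + Q(142) = (-10043 + (-7*4 - 68)²) - 2 = (-10043 + (-28 - 68)²) - 2 = (-10043 + (-96)²) - 2 = (-10043 + 9216) - 2 = -827 - 2 = -829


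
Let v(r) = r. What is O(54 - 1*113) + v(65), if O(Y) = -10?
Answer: 55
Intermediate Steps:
O(54 - 1*113) + v(65) = -10 + 65 = 55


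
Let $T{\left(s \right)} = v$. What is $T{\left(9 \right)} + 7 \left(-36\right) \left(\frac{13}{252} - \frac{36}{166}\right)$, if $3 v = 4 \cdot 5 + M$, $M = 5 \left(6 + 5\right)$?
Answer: $\frac{5532}{83} \approx 66.651$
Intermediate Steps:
$M = 55$ ($M = 5 \cdot 11 = 55$)
$v = 25$ ($v = \frac{4 \cdot 5 + 55}{3} = \frac{20 + 55}{3} = \frac{1}{3} \cdot 75 = 25$)
$T{\left(s \right)} = 25$
$T{\left(9 \right)} + 7 \left(-36\right) \left(\frac{13}{252} - \frac{36}{166}\right) = 25 + 7 \left(-36\right) \left(\frac{13}{252} - \frac{36}{166}\right) = 25 - 252 \left(13 \cdot \frac{1}{252} - \frac{18}{83}\right) = 25 - 252 \left(\frac{13}{252} - \frac{18}{83}\right) = 25 - - \frac{3457}{83} = 25 + \frac{3457}{83} = \frac{5532}{83}$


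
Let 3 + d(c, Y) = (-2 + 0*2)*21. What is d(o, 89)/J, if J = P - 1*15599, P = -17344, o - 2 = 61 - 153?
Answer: 15/10981 ≈ 0.0013660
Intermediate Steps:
o = -90 (o = 2 + (61 - 153) = 2 - 92 = -90)
d(c, Y) = -45 (d(c, Y) = -3 + (-2 + 0*2)*21 = -3 + (-2 + 0)*21 = -3 - 2*21 = -3 - 42 = -45)
J = -32943 (J = -17344 - 1*15599 = -17344 - 15599 = -32943)
d(o, 89)/J = -45/(-32943) = -45*(-1/32943) = 15/10981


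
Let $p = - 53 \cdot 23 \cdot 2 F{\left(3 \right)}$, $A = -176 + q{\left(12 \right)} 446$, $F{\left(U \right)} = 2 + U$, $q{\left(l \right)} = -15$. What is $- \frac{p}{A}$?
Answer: $- \frac{6095}{3433} \approx -1.7754$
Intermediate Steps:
$A = -6866$ ($A = -176 - 6690 = -6866$)
$p = -12190$ ($p = - 53 \cdot 23 \cdot 2 \left(2 + 3\right) = \left(-53\right) 46 \cdot 5 = \left(-2438\right) 5 = -12190$)
$- \frac{p}{A} = - \frac{-12190}{-6866} = - \frac{\left(-12190\right) \left(-1\right)}{6866} = \left(-1\right) \frac{6095}{3433} = - \frac{6095}{3433}$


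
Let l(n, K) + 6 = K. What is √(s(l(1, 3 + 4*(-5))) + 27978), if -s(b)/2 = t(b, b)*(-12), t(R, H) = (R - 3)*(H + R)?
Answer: 3*√6298 ≈ 238.08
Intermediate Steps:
l(n, K) = -6 + K
t(R, H) = (-3 + R)*(H + R)
s(b) = -144*b + 48*b² (s(b) = -2*(b² - 3*b - 3*b + b*b)*(-12) = -2*(b² - 3*b - 3*b + b²)*(-12) = -2*(-6*b + 2*b²)*(-12) = -2*(-24*b² + 72*b) = -144*b + 48*b²)
√(s(l(1, 3 + 4*(-5))) + 27978) = √(48*(-6 + (3 + 4*(-5)))*(-3 + (-6 + (3 + 4*(-5)))) + 27978) = √(48*(-6 + (3 - 20))*(-3 + (-6 + (3 - 20))) + 27978) = √(48*(-6 - 17)*(-3 + (-6 - 17)) + 27978) = √(48*(-23)*(-3 - 23) + 27978) = √(48*(-23)*(-26) + 27978) = √(28704 + 27978) = √56682 = 3*√6298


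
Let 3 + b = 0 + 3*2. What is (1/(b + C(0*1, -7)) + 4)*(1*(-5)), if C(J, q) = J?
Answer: -65/3 ≈ -21.667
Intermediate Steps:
b = 3 (b = -3 + (0 + 3*2) = -3 + (0 + 6) = -3 + 6 = 3)
(1/(b + C(0*1, -7)) + 4)*(1*(-5)) = (1/(3 + 0*1) + 4)*(1*(-5)) = (1/(3 + 0) + 4)*(-5) = (1/3 + 4)*(-5) = (13/3)*(-5) = -65/3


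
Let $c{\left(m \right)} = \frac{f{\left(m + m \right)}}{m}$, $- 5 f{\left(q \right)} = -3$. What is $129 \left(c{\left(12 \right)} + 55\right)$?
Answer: $\frac{142029}{20} \approx 7101.5$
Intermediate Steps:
$f{\left(q \right)} = \frac{3}{5}$ ($f{\left(q \right)} = \left(- \frac{1}{5}\right) \left(-3\right) = \frac{3}{5}$)
$c{\left(m \right)} = \frac{3}{5 m}$
$129 \left(c{\left(12 \right)} + 55\right) = 129 \left(\frac{3}{5 \cdot 12} + 55\right) = 129 \left(\frac{3}{5} \cdot \frac{1}{12} + 55\right) = 129 \left(\frac{1}{20} + 55\right) = 129 \cdot \frac{1101}{20} = \frac{142029}{20}$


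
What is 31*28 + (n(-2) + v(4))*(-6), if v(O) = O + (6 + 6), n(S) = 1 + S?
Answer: 778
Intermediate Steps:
v(O) = 12 + O (v(O) = O + 12 = 12 + O)
31*28 + (n(-2) + v(4))*(-6) = 31*28 + ((1 - 2) + (12 + 4))*(-6) = 868 + (-1 + 16)*(-6) = 868 + 15*(-6) = 868 - 90 = 778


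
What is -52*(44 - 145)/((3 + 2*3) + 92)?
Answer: 52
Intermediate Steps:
-52*(44 - 145)/((3 + 2*3) + 92) = -(-5252)/((3 + 6) + 92) = -(-5252)/(9 + 92) = -(-5252)/101 = -52*(-1) = 52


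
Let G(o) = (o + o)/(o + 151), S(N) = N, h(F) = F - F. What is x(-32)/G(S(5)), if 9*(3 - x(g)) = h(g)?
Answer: 234/5 ≈ 46.800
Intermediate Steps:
h(F) = 0
x(g) = 3 (x(g) = 3 - ⅑*0 = 3 + 0 = 3)
G(o) = 2*o/(151 + o) (G(o) = (2*o)/(151 + o) = 2*o/(151 + o))
x(-32)/G(S(5)) = 3/((2*5/(151 + 5))) = 3/((2*5/156)) = 3/((2*5*(1/156))) = 3/(5/78) = 3*(78/5) = 234/5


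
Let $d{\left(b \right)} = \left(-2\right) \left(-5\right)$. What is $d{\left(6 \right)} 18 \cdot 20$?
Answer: $3600$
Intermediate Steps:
$d{\left(b \right)} = 10$
$d{\left(6 \right)} 18 \cdot 20 = 10 \cdot 18 \cdot 20 = 180 \cdot 20 = 3600$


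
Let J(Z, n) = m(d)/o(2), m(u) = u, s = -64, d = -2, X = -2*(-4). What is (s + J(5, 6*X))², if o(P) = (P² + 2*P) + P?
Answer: 103041/25 ≈ 4121.6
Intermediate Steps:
X = 8
o(P) = P² + 3*P
J(Z, n) = -⅕ (J(Z, n) = -2*1/(2*(3 + 2)) = -2/(2*5) = -2/10 = -2*⅒ = -⅕)
(s + J(5, 6*X))² = (-64 - ⅕)² = (-321/5)² = 103041/25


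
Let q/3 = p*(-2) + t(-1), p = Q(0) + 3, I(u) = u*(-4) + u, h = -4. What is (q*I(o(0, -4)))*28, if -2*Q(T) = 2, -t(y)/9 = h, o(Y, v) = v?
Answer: 32256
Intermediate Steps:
t(y) = 36 (t(y) = -9*(-4) = 36)
Q(T) = -1 (Q(T) = -1/2*2 = -1)
I(u) = -3*u (I(u) = -4*u + u = -3*u)
p = 2 (p = -1 + 3 = 2)
q = 96 (q = 3*(2*(-2) + 36) = 3*(-4 + 36) = 3*32 = 96)
(q*I(o(0, -4)))*28 = (96*(-3*(-4)))*28 = (96*12)*28 = 1152*28 = 32256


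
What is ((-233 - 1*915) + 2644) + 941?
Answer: 2437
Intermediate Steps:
((-233 - 1*915) + 2644) + 941 = ((-233 - 915) + 2644) + 941 = (-1148 + 2644) + 941 = 1496 + 941 = 2437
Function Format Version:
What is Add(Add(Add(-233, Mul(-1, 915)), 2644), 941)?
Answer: 2437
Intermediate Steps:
Add(Add(Add(-233, Mul(-1, 915)), 2644), 941) = Add(Add(Add(-233, -915), 2644), 941) = Add(Add(-1148, 2644), 941) = Add(1496, 941) = 2437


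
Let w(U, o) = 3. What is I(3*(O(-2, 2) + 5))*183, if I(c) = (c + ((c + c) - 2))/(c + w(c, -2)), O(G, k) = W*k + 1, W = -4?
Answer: 1220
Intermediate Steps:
O(G, k) = 1 - 4*k (O(G, k) = -4*k + 1 = 1 - 4*k)
I(c) = (-2 + 3*c)/(3 + c) (I(c) = (c + ((c + c) - 2))/(c + 3) = (c + (2*c - 2))/(3 + c) = (c + (-2 + 2*c))/(3 + c) = (-2 + 3*c)/(3 + c))
I(3*(O(-2, 2) + 5))*183 = ((-2 + 3*(3*((1 - 4*2) + 5)))/(3 + 3*((1 - 4*2) + 5)))*183 = ((-2 + 3*(3*((1 - 8) + 5)))/(3 + 3*((1 - 8) + 5)))*183 = ((-2 + 3*(3*(-7 + 5)))/(3 + 3*(-7 + 5)))*183 = ((-2 + 3*(3*(-2)))/(3 + 3*(-2)))*183 = ((-2 + 3*(-6))/(3 - 6))*183 = ((-2 - 18)/(-3))*183 = -⅓*(-20)*183 = (20/3)*183 = 1220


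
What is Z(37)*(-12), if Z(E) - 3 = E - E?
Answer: -36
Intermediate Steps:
Z(E) = 3 (Z(E) = 3 + (E - E) = 3 + 0 = 3)
Z(37)*(-12) = 3*(-12) = -36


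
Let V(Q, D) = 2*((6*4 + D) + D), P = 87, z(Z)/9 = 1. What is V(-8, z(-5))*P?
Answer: 7308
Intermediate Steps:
z(Z) = 9 (z(Z) = 9*1 = 9)
V(Q, D) = 48 + 4*D (V(Q, D) = 2*((24 + D) + D) = 2*(24 + 2*D) = 48 + 4*D)
V(-8, z(-5))*P = (48 + 4*9)*87 = (48 + 36)*87 = 84*87 = 7308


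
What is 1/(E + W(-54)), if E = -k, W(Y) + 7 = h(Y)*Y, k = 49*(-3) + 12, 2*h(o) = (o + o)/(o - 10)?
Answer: 16/1319 ≈ 0.012130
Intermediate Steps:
h(o) = o/(-10 + o) (h(o) = ((o + o)/(o - 10))/2 = ((2*o)/(-10 + o))/2 = (2*o/(-10 + o))/2 = o/(-10 + o))
k = -135 (k = -147 + 12 = -135)
W(Y) = -7 + Y²/(-10 + Y) (W(Y) = -7 + (Y/(-10 + Y))*Y = -7 + Y²/(-10 + Y))
E = 135 (E = -1*(-135) = 135)
1/(E + W(-54)) = 1/(135 + (70 + (-54)² - 7*(-54))/(-10 - 54)) = 1/(135 + (70 + 2916 + 378)/(-64)) = 1/(135 - 1/64*3364) = 1/(135 - 841/16) = 1/(1319/16) = 16/1319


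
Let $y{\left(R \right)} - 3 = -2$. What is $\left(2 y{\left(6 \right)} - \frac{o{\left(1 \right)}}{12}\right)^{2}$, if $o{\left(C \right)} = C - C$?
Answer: $4$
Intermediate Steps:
$y{\left(R \right)} = 1$ ($y{\left(R \right)} = 3 - 2 = 1$)
$o{\left(C \right)} = 0$
$\left(2 y{\left(6 \right)} - \frac{o{\left(1 \right)}}{12}\right)^{2} = \left(2 \cdot 1 - \frac{0}{12}\right)^{2} = \left(2 - 0 \cdot \frac{1}{12}\right)^{2} = \left(2 - 0\right)^{2} = \left(2 + 0\right)^{2} = 2^{2} = 4$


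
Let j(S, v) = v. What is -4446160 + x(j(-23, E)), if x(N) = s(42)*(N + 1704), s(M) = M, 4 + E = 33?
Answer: -4373374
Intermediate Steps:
E = 29 (E = -4 + 33 = 29)
x(N) = 71568 + 42*N (x(N) = 42*(N + 1704) = 42*(1704 + N) = 71568 + 42*N)
-4446160 + x(j(-23, E)) = -4446160 + (71568 + 42*29) = -4446160 + (71568 + 1218) = -4446160 + 72786 = -4373374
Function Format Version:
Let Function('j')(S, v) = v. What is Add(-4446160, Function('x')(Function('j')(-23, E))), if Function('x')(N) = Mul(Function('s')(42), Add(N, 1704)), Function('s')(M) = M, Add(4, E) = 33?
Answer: -4373374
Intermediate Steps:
E = 29 (E = Add(-4, 33) = 29)
Function('x')(N) = Add(71568, Mul(42, N)) (Function('x')(N) = Mul(42, Add(N, 1704)) = Mul(42, Add(1704, N)) = Add(71568, Mul(42, N)))
Add(-4446160, Function('x')(Function('j')(-23, E))) = Add(-4446160, Add(71568, Mul(42, 29))) = Add(-4446160, Add(71568, 1218)) = Add(-4446160, 72786) = -4373374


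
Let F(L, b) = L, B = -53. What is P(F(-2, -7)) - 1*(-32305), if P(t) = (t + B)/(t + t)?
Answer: 129275/4 ≈ 32319.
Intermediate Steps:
P(t) = (-53 + t)/(2*t) (P(t) = (t - 53)/(t + t) = (-53 + t)/((2*t)) = (-53 + t)*(1/(2*t)) = (-53 + t)/(2*t))
P(F(-2, -7)) - 1*(-32305) = (½)*(-53 - 2)/(-2) - 1*(-32305) = (½)*(-½)*(-55) + 32305 = 55/4 + 32305 = 129275/4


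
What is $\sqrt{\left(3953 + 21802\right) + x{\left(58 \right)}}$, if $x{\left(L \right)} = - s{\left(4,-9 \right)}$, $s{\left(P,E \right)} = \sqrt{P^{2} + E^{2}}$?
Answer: $\sqrt{25755 - \sqrt{97}} \approx 160.45$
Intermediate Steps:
$s{\left(P,E \right)} = \sqrt{E^{2} + P^{2}}$
$x{\left(L \right)} = - \sqrt{97}$ ($x{\left(L \right)} = - \sqrt{\left(-9\right)^{2} + 4^{2}} = - \sqrt{81 + 16} = - \sqrt{97}$)
$\sqrt{\left(3953 + 21802\right) + x{\left(58 \right)}} = \sqrt{\left(3953 + 21802\right) - \sqrt{97}} = \sqrt{25755 - \sqrt{97}}$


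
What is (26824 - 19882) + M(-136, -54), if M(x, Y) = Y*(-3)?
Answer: 7104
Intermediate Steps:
M(x, Y) = -3*Y
(26824 - 19882) + M(-136, -54) = (26824 - 19882) - 3*(-54) = 6942 + 162 = 7104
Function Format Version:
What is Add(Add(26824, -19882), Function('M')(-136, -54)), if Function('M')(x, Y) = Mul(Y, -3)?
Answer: 7104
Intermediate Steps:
Function('M')(x, Y) = Mul(-3, Y)
Add(Add(26824, -19882), Function('M')(-136, -54)) = Add(Add(26824, -19882), Mul(-3, -54)) = Add(6942, 162) = 7104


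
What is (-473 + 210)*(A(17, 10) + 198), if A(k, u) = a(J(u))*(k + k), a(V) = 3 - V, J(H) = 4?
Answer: -43132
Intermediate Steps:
A(k, u) = -2*k (A(k, u) = (3 - 1*4)*(k + k) = (3 - 4)*(2*k) = -2*k)
(-473 + 210)*(A(17, 10) + 198) = (-473 + 210)*(-2*17 + 198) = -263*(-34 + 198) = -263*164 = -43132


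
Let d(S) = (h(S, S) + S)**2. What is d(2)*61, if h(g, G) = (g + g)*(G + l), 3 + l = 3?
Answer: 6100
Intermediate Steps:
l = 0 (l = -3 + 3 = 0)
h(g, G) = 2*G*g (h(g, G) = (g + g)*(G + 0) = (2*g)*G = 2*G*g)
d(S) = (S + 2*S**2)**2 (d(S) = (2*S*S + S)**2 = (2*S**2 + S)**2 = (S + 2*S**2)**2)
d(2)*61 = (2**2*(1 + 2*2)**2)*61 = (4*(1 + 4)**2)*61 = (4*5**2)*61 = (4*25)*61 = 100*61 = 6100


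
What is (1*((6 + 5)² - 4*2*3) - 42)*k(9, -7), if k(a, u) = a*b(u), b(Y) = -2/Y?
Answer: 990/7 ≈ 141.43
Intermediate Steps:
k(a, u) = -2*a/u (k(a, u) = a*(-2/u) = -2*a/u)
(1*((6 + 5)² - 4*2*3) - 42)*k(9, -7) = (1*((6 + 5)² - 4*2*3) - 42)*(-2*9/(-7)) = (1*(11² - 8*3) - 42)*(-2*9*(-⅐)) = (1*(121 - 24) - 42)*(18/7) = (1*97 - 42)*(18/7) = (97 - 42)*(18/7) = 55*(18/7) = 990/7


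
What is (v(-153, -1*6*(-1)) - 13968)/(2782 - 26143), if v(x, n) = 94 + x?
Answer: 1079/1797 ≈ 0.60044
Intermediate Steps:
(v(-153, -1*6*(-1)) - 13968)/(2782 - 26143) = ((94 - 153) - 13968)/(2782 - 26143) = (-59 - 13968)/(-23361) = -14027*(-1/23361) = 1079/1797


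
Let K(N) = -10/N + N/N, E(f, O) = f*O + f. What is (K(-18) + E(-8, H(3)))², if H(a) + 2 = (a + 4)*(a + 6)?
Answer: 19802500/81 ≈ 2.4448e+5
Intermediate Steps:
H(a) = -2 + (4 + a)*(6 + a) (H(a) = -2 + (a + 4)*(a + 6) = -2 + (4 + a)*(6 + a))
E(f, O) = f + O*f (E(f, O) = O*f + f = f + O*f)
K(N) = 1 - 10/N (K(N) = -10/N + 1 = 1 - 10/N)
(K(-18) + E(-8, H(3)))² = ((-10 - 18)/(-18) - 8*(1 + (22 + 3² + 10*3)))² = (-1/18*(-28) - 8*(1 + (22 + 9 + 30)))² = (14/9 - 8*(1 + 61))² = (14/9 - 8*62)² = (14/9 - 496)² = (-4450/9)² = 19802500/81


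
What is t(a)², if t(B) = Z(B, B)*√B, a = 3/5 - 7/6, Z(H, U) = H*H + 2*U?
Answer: -9084137/24300000 ≈ -0.37383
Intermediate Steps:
Z(H, U) = H² + 2*U
a = -17/30 (a = 3*(⅕) - 7*⅙ = ⅗ - 7/6 = -17/30 ≈ -0.56667)
t(B) = √B*(B² + 2*B) (t(B) = (B² + 2*B)*√B = √B*(B² + 2*B))
t(a)² = ((-17/30)^(3/2)*(2 - 17/30))² = (-17*I*√510/900*(43/30))² = (-731*I*√510/27000)² = -9084137/24300000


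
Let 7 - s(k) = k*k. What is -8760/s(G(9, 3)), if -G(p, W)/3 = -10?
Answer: 8760/893 ≈ 9.8096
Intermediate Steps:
G(p, W) = 30 (G(p, W) = -3*(-10) = 30)
s(k) = 7 - k² (s(k) = 7 - k*k = 7 - k²)
-8760/s(G(9, 3)) = -8760/(7 - 1*30²) = -8760/(7 - 1*900) = -8760/(7 - 900) = -8760/(-893) = -8760*(-1/893) = 8760/893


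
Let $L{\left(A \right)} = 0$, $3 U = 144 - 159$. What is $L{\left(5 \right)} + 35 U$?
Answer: $-175$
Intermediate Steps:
$U = -5$ ($U = \frac{144 - 159}{3} = \frac{1}{3} \left(-15\right) = -5$)
$L{\left(5 \right)} + 35 U = 0 + 35 \left(-5\right) = 0 - 175 = -175$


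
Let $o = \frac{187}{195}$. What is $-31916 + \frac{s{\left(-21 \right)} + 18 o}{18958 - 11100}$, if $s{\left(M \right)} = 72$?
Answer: $- \frac{8150864759}{255385} \approx -31916.0$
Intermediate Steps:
$o = \frac{187}{195}$ ($o = 187 \cdot \frac{1}{195} = \frac{187}{195} \approx 0.95897$)
$-31916 + \frac{s{\left(-21 \right)} + 18 o}{18958 - 11100} = -31916 + \frac{72 + 18 \cdot \frac{187}{195}}{18958 - 11100} = -31916 + \frac{72 + \frac{1122}{65}}{7858} = -31916 + \frac{5802}{65} \cdot \frac{1}{7858} = -31916 + \frac{2901}{255385} = - \frac{8150864759}{255385}$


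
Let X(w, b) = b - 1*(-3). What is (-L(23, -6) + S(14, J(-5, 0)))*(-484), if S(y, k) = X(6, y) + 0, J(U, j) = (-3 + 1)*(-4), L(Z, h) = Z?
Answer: 2904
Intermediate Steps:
X(w, b) = 3 + b (X(w, b) = b + 3 = 3 + b)
J(U, j) = 8 (J(U, j) = -2*(-4) = 8)
S(y, k) = 3 + y (S(y, k) = (3 + y) + 0 = 3 + y)
(-L(23, -6) + S(14, J(-5, 0)))*(-484) = (-1*23 + (3 + 14))*(-484) = (-23 + 17)*(-484) = -6*(-484) = 2904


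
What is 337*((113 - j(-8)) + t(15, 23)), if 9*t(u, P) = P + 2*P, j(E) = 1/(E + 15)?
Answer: 852947/21 ≈ 40617.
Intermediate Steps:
j(E) = 1/(15 + E)
t(u, P) = P/3 (t(u, P) = (P + 2*P)/9 = (3*P)/9 = P/3)
337*((113 - j(-8)) + t(15, 23)) = 337*((113 - 1/(15 - 8)) + (1/3)*23) = 337*((113 - 1/7) + 23/3) = 337*(790/7 + 23/3) = 337*(2531/21) = 852947/21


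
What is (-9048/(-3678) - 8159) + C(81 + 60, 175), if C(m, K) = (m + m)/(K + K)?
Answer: -874906392/107275 ≈ -8155.7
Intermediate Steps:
C(m, K) = m/K (C(m, K) = (2*m)/((2*K)) = (2*m)*(1/(2*K)) = m/K)
(-9048/(-3678) - 8159) + C(81 + 60, 175) = (-9048/(-3678) - 8159) + (81 + 60)/175 = (-9048*(-1/3678) - 8159) + 141*(1/175) = (1508/613 - 8159) + 141/175 = -4999959/613 + 141/175 = -874906392/107275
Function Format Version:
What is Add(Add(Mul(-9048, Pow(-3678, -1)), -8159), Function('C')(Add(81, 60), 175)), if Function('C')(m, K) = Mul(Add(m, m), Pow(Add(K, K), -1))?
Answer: Rational(-874906392, 107275) ≈ -8155.7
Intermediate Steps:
Function('C')(m, K) = Mul(m, Pow(K, -1)) (Function('C')(m, K) = Mul(Mul(2, m), Pow(Mul(2, K), -1)) = Mul(Mul(2, m), Mul(Rational(1, 2), Pow(K, -1))) = Mul(m, Pow(K, -1)))
Add(Add(Mul(-9048, Pow(-3678, -1)), -8159), Function('C')(Add(81, 60), 175)) = Add(Add(Mul(-9048, Pow(-3678, -1)), -8159), Mul(Add(81, 60), Pow(175, -1))) = Add(Add(Mul(-9048, Rational(-1, 3678)), -8159), Mul(141, Rational(1, 175))) = Add(Add(Rational(1508, 613), -8159), Rational(141, 175)) = Add(Rational(-4999959, 613), Rational(141, 175)) = Rational(-874906392, 107275)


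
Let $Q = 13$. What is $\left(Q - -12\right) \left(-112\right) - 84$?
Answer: $-2884$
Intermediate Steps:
$\left(Q - -12\right) \left(-112\right) - 84 = \left(13 - -12\right) \left(-112\right) - 84 = \left(13 + 12\right) \left(-112\right) - 84 = 25 \left(-112\right) - 84 = -2800 - 84 = -2884$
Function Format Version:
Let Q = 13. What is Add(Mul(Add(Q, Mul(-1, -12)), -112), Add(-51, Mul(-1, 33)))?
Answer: -2884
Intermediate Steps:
Add(Mul(Add(Q, Mul(-1, -12)), -112), Add(-51, Mul(-1, 33))) = Add(Mul(Add(13, Mul(-1, -12)), -112), Add(-51, Mul(-1, 33))) = Add(Mul(Add(13, 12), -112), Add(-51, -33)) = Add(Mul(25, -112), -84) = Add(-2800, -84) = -2884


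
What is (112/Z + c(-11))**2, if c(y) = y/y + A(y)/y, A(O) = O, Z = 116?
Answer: 7396/841 ≈ 8.7943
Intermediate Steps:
c(y) = 2 (c(y) = y/y + y/y = 1 + 1 = 2)
(112/Z + c(-11))**2 = (112/116 + 2)**2 = (112*(1/116) + 2)**2 = (28/29 + 2)**2 = (86/29)**2 = 7396/841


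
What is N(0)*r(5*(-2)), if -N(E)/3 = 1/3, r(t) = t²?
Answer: -100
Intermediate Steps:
N(E) = -1 (N(E) = -3/3 = -3*⅓ = -1)
N(0)*r(5*(-2)) = -(5*(-2))² = -1*(-10)² = -1*100 = -100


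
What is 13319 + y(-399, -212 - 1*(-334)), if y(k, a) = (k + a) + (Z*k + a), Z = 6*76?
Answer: -168780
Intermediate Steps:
Z = 456
y(k, a) = 2*a + 457*k (y(k, a) = (k + a) + (456*k + a) = (a + k) + (a + 456*k) = 2*a + 457*k)
13319 + y(-399, -212 - 1*(-334)) = 13319 + (2*(-212 - 1*(-334)) + 457*(-399)) = 13319 + (2*(-212 + 334) - 182343) = 13319 + (2*122 - 182343) = 13319 + (244 - 182343) = 13319 - 182099 = -168780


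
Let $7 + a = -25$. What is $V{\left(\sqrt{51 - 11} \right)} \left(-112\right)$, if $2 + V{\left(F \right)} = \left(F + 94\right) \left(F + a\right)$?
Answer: $332640 - 13888 \sqrt{10} \approx 2.8872 \cdot 10^{5}$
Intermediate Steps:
$a = -32$ ($a = -7 - 25 = -32$)
$V{\left(F \right)} = -2 + \left(-32 + F\right) \left(94 + F\right)$ ($V{\left(F \right)} = -2 + \left(F + 94\right) \left(F - 32\right) = -2 + \left(94 + F\right) \left(-32 + F\right) = -2 + \left(-32 + F\right) \left(94 + F\right)$)
$V{\left(\sqrt{51 - 11} \right)} \left(-112\right) = \left(-3010 + \left(\sqrt{51 - 11}\right)^{2} + 62 \sqrt{51 - 11}\right) \left(-112\right) = \left(-3010 + \left(\sqrt{40}\right)^{2} + 62 \sqrt{40}\right) \left(-112\right) = \left(-3010 + \left(2 \sqrt{10}\right)^{2} + 62 \cdot 2 \sqrt{10}\right) \left(-112\right) = \left(-3010 + 40 + 124 \sqrt{10}\right) \left(-112\right) = \left(-2970 + 124 \sqrt{10}\right) \left(-112\right) = 332640 - 13888 \sqrt{10}$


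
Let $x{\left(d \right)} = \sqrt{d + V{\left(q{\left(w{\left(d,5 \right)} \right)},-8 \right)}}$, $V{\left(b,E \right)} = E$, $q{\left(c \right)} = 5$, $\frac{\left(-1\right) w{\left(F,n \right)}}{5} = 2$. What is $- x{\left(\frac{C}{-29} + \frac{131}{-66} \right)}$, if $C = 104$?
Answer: $- \frac{5 i \sqrt{1988646}}{1914} \approx - 3.6839 i$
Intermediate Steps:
$w{\left(F,n \right)} = -10$ ($w{\left(F,n \right)} = \left(-5\right) 2 = -10$)
$x{\left(d \right)} = \sqrt{-8 + d}$ ($x{\left(d \right)} = \sqrt{d - 8} = \sqrt{-8 + d}$)
$- x{\left(\frac{C}{-29} + \frac{131}{-66} \right)} = - \sqrt{-8 + \left(\frac{104}{-29} + \frac{131}{-66}\right)} = - \sqrt{-8 + \left(104 \left(- \frac{1}{29}\right) + 131 \left(- \frac{1}{66}\right)\right)} = - \sqrt{-8 - \frac{10663}{1914}} = - \sqrt{- \frac{25975}{1914}} = - \frac{5 i \sqrt{1988646}}{1914}$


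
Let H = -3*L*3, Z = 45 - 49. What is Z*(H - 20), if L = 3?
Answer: 188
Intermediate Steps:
Z = -4
H = -27 (H = -3*3*3 = -9*3 = -27)
Z*(H - 20) = -4*(-27 - 20) = -4*(-47) = 188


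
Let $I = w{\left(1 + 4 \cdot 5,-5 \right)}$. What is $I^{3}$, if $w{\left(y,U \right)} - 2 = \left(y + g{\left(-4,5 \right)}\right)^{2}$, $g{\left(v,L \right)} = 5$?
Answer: $311665752$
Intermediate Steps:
$w{\left(y,U \right)} = 2 + \left(5 + y\right)^{2}$ ($w{\left(y,U \right)} = 2 + \left(y + 5\right)^{2} = 2 + \left(5 + y\right)^{2}$)
$I = 678$ ($I = 2 + \left(5 + \left(1 + 4 \cdot 5\right)\right)^{2} = 2 + \left(5 + \left(1 + 20\right)\right)^{2} = 2 + \left(5 + 21\right)^{2} = 2 + 26^{2} = 2 + 676 = 678$)
$I^{3} = 678^{3} = 311665752$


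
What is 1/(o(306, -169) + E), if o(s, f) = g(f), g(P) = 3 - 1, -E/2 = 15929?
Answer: -1/31856 ≈ -3.1391e-5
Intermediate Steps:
E = -31858 (E = -2*15929 = -31858)
g(P) = 2
o(s, f) = 2
1/(o(306, -169) + E) = 1/(2 - 31858) = 1/(-31856) = -1/31856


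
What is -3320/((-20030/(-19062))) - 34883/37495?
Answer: -237360127729/75102485 ≈ -3160.5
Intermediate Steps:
-3320/((-20030/(-19062))) - 34883/37495 = -3320/((-20030*(-1/19062))) - 34883*1/37495 = -3320/10015/9531 - 34883/37495 = -3320*9531/10015 - 34883/37495 = -6328584/2003 - 34883/37495 = -237360127729/75102485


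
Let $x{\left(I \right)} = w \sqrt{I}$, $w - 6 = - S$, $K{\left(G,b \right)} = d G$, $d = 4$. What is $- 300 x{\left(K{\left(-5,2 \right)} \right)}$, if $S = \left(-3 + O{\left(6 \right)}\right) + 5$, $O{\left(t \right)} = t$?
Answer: $1200 i \sqrt{5} \approx 2683.3 i$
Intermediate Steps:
$K{\left(G,b \right)} = 4 G$
$S = 8$ ($S = \left(-3 + 6\right) + 5 = 3 + 5 = 8$)
$w = -2$ ($w = 6 - 8 = -2$)
$x{\left(I \right)} = - 2 \sqrt{I}$
$- 300 x{\left(K{\left(-5,2 \right)} \right)} = - 300 \left(- 2 \sqrt{4 \left(-5\right)}\right) = - 300 \left(- 2 \sqrt{-20}\right) = - 300 \left(- 2 \cdot 2 i \sqrt{5}\right) = - 300 \left(- 4 i \sqrt{5}\right) = 1200 i \sqrt{5}$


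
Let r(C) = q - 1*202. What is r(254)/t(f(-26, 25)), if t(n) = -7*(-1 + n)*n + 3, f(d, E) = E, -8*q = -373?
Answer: 1243/33576 ≈ 0.037021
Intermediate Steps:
q = 373/8 (q = -1/8*(-373) = 373/8 ≈ 46.625)
r(C) = -1243/8 (r(C) = 373/8 - 1*202 = 373/8 - 202 = -1243/8)
t(n) = 3 - 7*n*(-1 + n) (t(n) = -7*n*(-1 + n) + 3 = 3 - 7*n*(-1 + n))
r(254)/t(f(-26, 25)) = -1243/(8*(3 - 7*25**2 + 7*25)) = -1243/(8*(3 - 7*625 + 175)) = -1243/(8*(3 - 4375 + 175)) = -1243/8/(-4197) = -1243/8*(-1/4197) = 1243/33576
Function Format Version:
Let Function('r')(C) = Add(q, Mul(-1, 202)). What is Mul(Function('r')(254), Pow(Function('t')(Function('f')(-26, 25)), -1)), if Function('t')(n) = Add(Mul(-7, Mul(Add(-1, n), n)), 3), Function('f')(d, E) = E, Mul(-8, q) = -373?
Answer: Rational(1243, 33576) ≈ 0.037021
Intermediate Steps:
q = Rational(373, 8) (q = Mul(Rational(-1, 8), -373) = Rational(373, 8) ≈ 46.625)
Function('r')(C) = Rational(-1243, 8) (Function('r')(C) = Add(Rational(373, 8), Mul(-1, 202)) = Add(Rational(373, 8), -202) = Rational(-1243, 8))
Function('t')(n) = Add(3, Mul(-7, n, Add(-1, n))) (Function('t')(n) = Add(Mul(-7, Mul(n, Add(-1, n))), 3) = Add(Mul(-7, n, Add(-1, n)), 3) = Add(3, Mul(-7, n, Add(-1, n))))
Mul(Function('r')(254), Pow(Function('t')(Function('f')(-26, 25)), -1)) = Mul(Rational(-1243, 8), Pow(Add(3, Mul(-7, Pow(25, 2)), Mul(7, 25)), -1)) = Mul(Rational(-1243, 8), Pow(Add(3, Mul(-7, 625), 175), -1)) = Mul(Rational(-1243, 8), Pow(Add(3, -4375, 175), -1)) = Mul(Rational(-1243, 8), Pow(-4197, -1)) = Mul(Rational(-1243, 8), Rational(-1, 4197)) = Rational(1243, 33576)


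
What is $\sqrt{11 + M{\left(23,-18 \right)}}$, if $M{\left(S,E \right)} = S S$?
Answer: $6 \sqrt{15} \approx 23.238$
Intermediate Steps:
$M{\left(S,E \right)} = S^{2}$
$\sqrt{11 + M{\left(23,-18 \right)}} = \sqrt{11 + 23^{2}} = \sqrt{11 + 529} = \sqrt{540} = 6 \sqrt{15}$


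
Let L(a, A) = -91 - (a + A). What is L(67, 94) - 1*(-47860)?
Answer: 47608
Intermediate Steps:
L(a, A) = -91 - A - a (L(a, A) = -91 - (A + a) = -91 + (-A - a) = -91 - A - a)
L(67, 94) - 1*(-47860) = (-91 - 1*94 - 1*67) - 1*(-47860) = (-91 - 94 - 67) + 47860 = -252 + 47860 = 47608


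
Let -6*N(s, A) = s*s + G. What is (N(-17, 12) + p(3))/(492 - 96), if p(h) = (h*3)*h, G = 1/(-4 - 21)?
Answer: -529/9900 ≈ -0.053434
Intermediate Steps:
G = -1/25 (G = 1/(-25) = -1/25 ≈ -0.040000)
p(h) = 3*h² (p(h) = (3*h)*h = 3*h²)
N(s, A) = 1/150 - s²/6 (N(s, A) = -(s*s - 1/25)/6 = -(s² - 1/25)/6 = -(-1/25 + s²)/6 = 1/150 - s²/6)
(N(-17, 12) + p(3))/(492 - 96) = ((1/150 - ⅙*(-17)²) + 3*3²)/(492 - 96) = ((1/150 - ⅙*289) + 3*9)/396 = ((1/150 - 289/6) + 27)*(1/396) = (-1204/25 + 27)*(1/396) = -529/25*1/396 = -529/9900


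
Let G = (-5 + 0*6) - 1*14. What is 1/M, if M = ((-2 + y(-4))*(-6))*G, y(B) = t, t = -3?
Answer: -1/570 ≈ -0.0017544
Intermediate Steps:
y(B) = -3
G = -19 (G = (-5 + 0) - 14 = -5 - 14 = -19)
M = -570 (M = ((-2 - 3)*(-6))*(-19) = -5*(-6)*(-19) = 30*(-19) = -570)
1/M = 1/(-570) = -1/570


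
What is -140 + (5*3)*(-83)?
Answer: -1385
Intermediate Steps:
-140 + (5*3)*(-83) = -140 + 15*(-83) = -140 - 1245 = -1385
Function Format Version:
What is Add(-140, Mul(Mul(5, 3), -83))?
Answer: -1385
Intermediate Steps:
Add(-140, Mul(Mul(5, 3), -83)) = Add(-140, Mul(15, -83)) = Add(-140, -1245) = -1385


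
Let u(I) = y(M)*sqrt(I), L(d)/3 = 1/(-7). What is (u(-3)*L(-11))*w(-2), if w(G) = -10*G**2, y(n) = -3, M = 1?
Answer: -360*I*sqrt(3)/7 ≈ -89.077*I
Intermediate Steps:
L(d) = -3/7 (L(d) = 3/(-7) = 3*(-1/7) = -3/7)
u(I) = -3*sqrt(I)
(u(-3)*L(-11))*w(-2) = (-3*I*sqrt(3)*(-3/7))*(-10*(-2)**2) = (-3*I*sqrt(3)*(-3/7))*(-10*4) = (-3*I*sqrt(3)*(-3/7))*(-40) = (9*I*sqrt(3)/7)*(-40) = -360*I*sqrt(3)/7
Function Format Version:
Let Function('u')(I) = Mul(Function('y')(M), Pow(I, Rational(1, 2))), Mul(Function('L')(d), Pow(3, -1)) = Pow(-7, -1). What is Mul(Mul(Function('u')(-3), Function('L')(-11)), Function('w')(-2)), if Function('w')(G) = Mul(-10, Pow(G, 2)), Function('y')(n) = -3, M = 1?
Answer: Mul(Rational(-360, 7), I, Pow(3, Rational(1, 2))) ≈ Mul(-89.077, I)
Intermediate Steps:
Function('L')(d) = Rational(-3, 7) (Function('L')(d) = Mul(3, Pow(-7, -1)) = Mul(3, Rational(-1, 7)) = Rational(-3, 7))
Function('u')(I) = Mul(-3, Pow(I, Rational(1, 2)))
Mul(Mul(Function('u')(-3), Function('L')(-11)), Function('w')(-2)) = Mul(Mul(Mul(-3, Pow(-3, Rational(1, 2))), Rational(-3, 7)), Mul(-10, Pow(-2, 2))) = Mul(Mul(Mul(-3, Mul(I, Pow(3, Rational(1, 2)))), Rational(-3, 7)), Mul(-10, 4)) = Mul(Mul(Mul(-3, I, Pow(3, Rational(1, 2))), Rational(-3, 7)), -40) = Mul(Mul(Rational(9, 7), I, Pow(3, Rational(1, 2))), -40) = Mul(Rational(-360, 7), I, Pow(3, Rational(1, 2)))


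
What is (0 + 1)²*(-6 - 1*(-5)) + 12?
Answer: 11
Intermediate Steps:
(0 + 1)²*(-6 - 1*(-5)) + 12 = 1²*(-6 + 5) + 12 = 1*(-1) + 12 = -1 + 12 = 11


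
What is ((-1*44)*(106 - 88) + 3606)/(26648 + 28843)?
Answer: 938/18497 ≈ 0.050711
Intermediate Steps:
((-1*44)*(106 - 88) + 3606)/(26648 + 28843) = (-44*18 + 3606)/55491 = (-792 + 3606)*(1/55491) = 2814*(1/55491) = 938/18497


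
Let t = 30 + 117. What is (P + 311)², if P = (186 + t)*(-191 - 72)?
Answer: 7615703824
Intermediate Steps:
t = 147
P = -87579 (P = (186 + 147)*(-191 - 72) = 333*(-263) = -87579)
(P + 311)² = (-87579 + 311)² = (-87268)² = 7615703824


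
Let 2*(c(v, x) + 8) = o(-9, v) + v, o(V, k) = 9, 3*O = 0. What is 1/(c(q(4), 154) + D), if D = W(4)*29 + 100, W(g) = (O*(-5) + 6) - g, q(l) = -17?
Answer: 1/146 ≈ 0.0068493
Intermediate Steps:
O = 0 (O = (1/3)*0 = 0)
W(g) = 6 - g (W(g) = (0*(-5) + 6) - g = (0 + 6) - g = 6 - g)
D = 158 (D = (6 - 1*4)*29 + 100 = (6 - 4)*29 + 100 = 2*29 + 100 = 58 + 100 = 158)
c(v, x) = -7/2 + v/2 (c(v, x) = -8 + (9 + v)/2 = -8 + (9/2 + v/2) = -7/2 + v/2)
1/(c(q(4), 154) + D) = 1/((-7/2 + (1/2)*(-17)) + 158) = 1/((-7/2 - 17/2) + 158) = 1/(-12 + 158) = 1/146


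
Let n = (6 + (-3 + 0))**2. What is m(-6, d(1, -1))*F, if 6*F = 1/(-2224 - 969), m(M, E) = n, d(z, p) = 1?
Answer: -3/6386 ≈ -0.00046978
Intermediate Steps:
n = 9 (n = (6 - 3)**2 = 3**2 = 9)
m(M, E) = 9
F = -1/19158 (F = 1/(6*(-2224 - 969)) = (1/6)/(-3193) = (1/6)*(-1/3193) = -1/19158 ≈ -5.2197e-5)
m(-6, d(1, -1))*F = 9*(-1/19158) = -3/6386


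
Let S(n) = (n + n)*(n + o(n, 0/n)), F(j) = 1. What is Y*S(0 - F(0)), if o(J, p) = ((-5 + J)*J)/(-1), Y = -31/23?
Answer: -434/23 ≈ -18.870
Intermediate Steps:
Y = -31/23 (Y = -31*1/23 = -31/23 ≈ -1.3478)
o(J, p) = -J*(-5 + J) (o(J, p) = (J*(-5 + J))*(-1) = -J*(-5 + J))
S(n) = 2*n*(n + n*(5 - n)) (S(n) = (n + n)*(n + n*(5 - n)) = (2*n)*(n + n*(5 - n)) = 2*n*(n + n*(5 - n)))
Y*S(0 - F(0)) = -62*(0 - 1*1)**2*(6 - (0 - 1*1))/23 = -62*(0 - 1)**2*(6 - (0 - 1))/23 = -62*(-1)**2*(6 - 1*(-1))/23 = -62*(6 + 1)/23 = -62*7/23 = -31/23*14 = -434/23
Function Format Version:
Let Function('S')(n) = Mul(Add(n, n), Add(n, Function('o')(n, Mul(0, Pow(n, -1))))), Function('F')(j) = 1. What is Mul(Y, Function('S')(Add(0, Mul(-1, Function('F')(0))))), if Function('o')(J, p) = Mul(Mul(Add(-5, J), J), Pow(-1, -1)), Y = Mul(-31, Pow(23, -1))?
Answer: Rational(-434, 23) ≈ -18.870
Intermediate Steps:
Y = Rational(-31, 23) (Y = Mul(-31, Rational(1, 23)) = Rational(-31, 23) ≈ -1.3478)
Function('o')(J, p) = Mul(-1, J, Add(-5, J)) (Function('o')(J, p) = Mul(Mul(J, Add(-5, J)), -1) = Mul(-1, J, Add(-5, J)))
Function('S')(n) = Mul(2, n, Add(n, Mul(n, Add(5, Mul(-1, n))))) (Function('S')(n) = Mul(Add(n, n), Add(n, Mul(n, Add(5, Mul(-1, n))))) = Mul(Mul(2, n), Add(n, Mul(n, Add(5, Mul(-1, n))))) = Mul(2, n, Add(n, Mul(n, Add(5, Mul(-1, n))))))
Mul(Y, Function('S')(Add(0, Mul(-1, Function('F')(0))))) = Mul(Rational(-31, 23), Mul(2, Pow(Add(0, Mul(-1, 1)), 2), Add(6, Mul(-1, Add(0, Mul(-1, 1)))))) = Mul(Rational(-31, 23), Mul(2, Pow(Add(0, -1), 2), Add(6, Mul(-1, Add(0, -1))))) = Mul(Rational(-31, 23), Mul(2, Pow(-1, 2), Add(6, Mul(-1, -1)))) = Mul(Rational(-31, 23), Mul(2, 1, Add(6, 1))) = Mul(Rational(-31, 23), Mul(2, 1, 7)) = Mul(Rational(-31, 23), 14) = Rational(-434, 23)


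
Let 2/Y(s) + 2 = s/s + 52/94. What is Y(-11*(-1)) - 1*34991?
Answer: -734905/21 ≈ -34996.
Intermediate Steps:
Y(s) = -94/21 (Y(s) = 2/(-2 + (s/s + 52/94)) = 2/(-2 + (1 + 52*(1/94))) = 2/(-2 + (1 + 26/47)) = 2/(-2 + 73/47) = 2/(-21/47) = 2*(-47/21) = -94/21)
Y(-11*(-1)) - 1*34991 = -94/21 - 1*34991 = -94/21 - 34991 = -734905/21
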